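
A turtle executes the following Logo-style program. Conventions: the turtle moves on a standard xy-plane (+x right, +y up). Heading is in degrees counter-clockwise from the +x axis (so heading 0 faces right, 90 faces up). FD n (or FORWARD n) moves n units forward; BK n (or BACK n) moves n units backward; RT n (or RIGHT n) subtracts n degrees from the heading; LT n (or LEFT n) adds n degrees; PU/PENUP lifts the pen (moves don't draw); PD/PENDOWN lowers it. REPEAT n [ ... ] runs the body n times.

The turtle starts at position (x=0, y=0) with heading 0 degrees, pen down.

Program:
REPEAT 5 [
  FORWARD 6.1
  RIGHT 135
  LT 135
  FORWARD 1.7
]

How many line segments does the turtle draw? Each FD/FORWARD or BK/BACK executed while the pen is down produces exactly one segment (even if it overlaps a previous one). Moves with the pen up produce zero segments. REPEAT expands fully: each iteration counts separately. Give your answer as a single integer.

Answer: 10

Derivation:
Executing turtle program step by step:
Start: pos=(0,0), heading=0, pen down
REPEAT 5 [
  -- iteration 1/5 --
  FD 6.1: (0,0) -> (6.1,0) [heading=0, draw]
  RT 135: heading 0 -> 225
  LT 135: heading 225 -> 0
  FD 1.7: (6.1,0) -> (7.8,0) [heading=0, draw]
  -- iteration 2/5 --
  FD 6.1: (7.8,0) -> (13.9,0) [heading=0, draw]
  RT 135: heading 0 -> 225
  LT 135: heading 225 -> 0
  FD 1.7: (13.9,0) -> (15.6,0) [heading=0, draw]
  -- iteration 3/5 --
  FD 6.1: (15.6,0) -> (21.7,0) [heading=0, draw]
  RT 135: heading 0 -> 225
  LT 135: heading 225 -> 0
  FD 1.7: (21.7,0) -> (23.4,0) [heading=0, draw]
  -- iteration 4/5 --
  FD 6.1: (23.4,0) -> (29.5,0) [heading=0, draw]
  RT 135: heading 0 -> 225
  LT 135: heading 225 -> 0
  FD 1.7: (29.5,0) -> (31.2,0) [heading=0, draw]
  -- iteration 5/5 --
  FD 6.1: (31.2,0) -> (37.3,0) [heading=0, draw]
  RT 135: heading 0 -> 225
  LT 135: heading 225 -> 0
  FD 1.7: (37.3,0) -> (39,0) [heading=0, draw]
]
Final: pos=(39,0), heading=0, 10 segment(s) drawn
Segments drawn: 10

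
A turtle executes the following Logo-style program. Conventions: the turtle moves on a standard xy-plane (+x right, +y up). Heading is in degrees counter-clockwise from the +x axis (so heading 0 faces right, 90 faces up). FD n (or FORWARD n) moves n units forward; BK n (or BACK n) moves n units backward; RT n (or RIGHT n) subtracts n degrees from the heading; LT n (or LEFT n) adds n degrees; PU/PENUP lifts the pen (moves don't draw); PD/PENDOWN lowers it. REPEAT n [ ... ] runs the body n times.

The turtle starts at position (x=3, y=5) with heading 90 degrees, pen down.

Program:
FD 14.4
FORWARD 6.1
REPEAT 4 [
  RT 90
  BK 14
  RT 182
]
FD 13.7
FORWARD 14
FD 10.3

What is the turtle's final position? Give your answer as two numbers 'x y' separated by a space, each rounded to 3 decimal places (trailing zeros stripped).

Answer: 9.229 62.085

Derivation:
Executing turtle program step by step:
Start: pos=(3,5), heading=90, pen down
FD 14.4: (3,5) -> (3,19.4) [heading=90, draw]
FD 6.1: (3,19.4) -> (3,25.5) [heading=90, draw]
REPEAT 4 [
  -- iteration 1/4 --
  RT 90: heading 90 -> 0
  BK 14: (3,25.5) -> (-11,25.5) [heading=0, draw]
  RT 182: heading 0 -> 178
  -- iteration 2/4 --
  RT 90: heading 178 -> 88
  BK 14: (-11,25.5) -> (-11.489,11.509) [heading=88, draw]
  RT 182: heading 88 -> 266
  -- iteration 3/4 --
  RT 90: heading 266 -> 176
  BK 14: (-11.489,11.509) -> (2.477,10.532) [heading=176, draw]
  RT 182: heading 176 -> 354
  -- iteration 4/4 --
  RT 90: heading 354 -> 264
  BK 14: (2.477,10.532) -> (3.941,24.455) [heading=264, draw]
  RT 182: heading 264 -> 82
]
FD 13.7: (3.941,24.455) -> (5.847,38.022) [heading=82, draw]
FD 14: (5.847,38.022) -> (7.796,51.886) [heading=82, draw]
FD 10.3: (7.796,51.886) -> (9.229,62.085) [heading=82, draw]
Final: pos=(9.229,62.085), heading=82, 9 segment(s) drawn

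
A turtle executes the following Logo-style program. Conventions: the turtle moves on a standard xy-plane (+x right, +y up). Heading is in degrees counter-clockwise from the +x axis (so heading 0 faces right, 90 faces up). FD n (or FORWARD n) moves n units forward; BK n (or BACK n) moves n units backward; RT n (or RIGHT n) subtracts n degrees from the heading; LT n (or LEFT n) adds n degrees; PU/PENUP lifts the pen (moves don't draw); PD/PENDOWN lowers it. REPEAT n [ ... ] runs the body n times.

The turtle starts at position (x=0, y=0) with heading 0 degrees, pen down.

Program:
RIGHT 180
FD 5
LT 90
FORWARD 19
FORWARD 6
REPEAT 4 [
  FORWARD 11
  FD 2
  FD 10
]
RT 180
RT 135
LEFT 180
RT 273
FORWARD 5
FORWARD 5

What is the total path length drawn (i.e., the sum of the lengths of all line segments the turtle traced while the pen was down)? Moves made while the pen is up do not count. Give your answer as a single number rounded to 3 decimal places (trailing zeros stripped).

Executing turtle program step by step:
Start: pos=(0,0), heading=0, pen down
RT 180: heading 0 -> 180
FD 5: (0,0) -> (-5,0) [heading=180, draw]
LT 90: heading 180 -> 270
FD 19: (-5,0) -> (-5,-19) [heading=270, draw]
FD 6: (-5,-19) -> (-5,-25) [heading=270, draw]
REPEAT 4 [
  -- iteration 1/4 --
  FD 11: (-5,-25) -> (-5,-36) [heading=270, draw]
  FD 2: (-5,-36) -> (-5,-38) [heading=270, draw]
  FD 10: (-5,-38) -> (-5,-48) [heading=270, draw]
  -- iteration 2/4 --
  FD 11: (-5,-48) -> (-5,-59) [heading=270, draw]
  FD 2: (-5,-59) -> (-5,-61) [heading=270, draw]
  FD 10: (-5,-61) -> (-5,-71) [heading=270, draw]
  -- iteration 3/4 --
  FD 11: (-5,-71) -> (-5,-82) [heading=270, draw]
  FD 2: (-5,-82) -> (-5,-84) [heading=270, draw]
  FD 10: (-5,-84) -> (-5,-94) [heading=270, draw]
  -- iteration 4/4 --
  FD 11: (-5,-94) -> (-5,-105) [heading=270, draw]
  FD 2: (-5,-105) -> (-5,-107) [heading=270, draw]
  FD 10: (-5,-107) -> (-5,-117) [heading=270, draw]
]
RT 180: heading 270 -> 90
RT 135: heading 90 -> 315
LT 180: heading 315 -> 135
RT 273: heading 135 -> 222
FD 5: (-5,-117) -> (-8.716,-120.346) [heading=222, draw]
FD 5: (-8.716,-120.346) -> (-12.431,-123.691) [heading=222, draw]
Final: pos=(-12.431,-123.691), heading=222, 17 segment(s) drawn

Segment lengths:
  seg 1: (0,0) -> (-5,0), length = 5
  seg 2: (-5,0) -> (-5,-19), length = 19
  seg 3: (-5,-19) -> (-5,-25), length = 6
  seg 4: (-5,-25) -> (-5,-36), length = 11
  seg 5: (-5,-36) -> (-5,-38), length = 2
  seg 6: (-5,-38) -> (-5,-48), length = 10
  seg 7: (-5,-48) -> (-5,-59), length = 11
  seg 8: (-5,-59) -> (-5,-61), length = 2
  seg 9: (-5,-61) -> (-5,-71), length = 10
  seg 10: (-5,-71) -> (-5,-82), length = 11
  seg 11: (-5,-82) -> (-5,-84), length = 2
  seg 12: (-5,-84) -> (-5,-94), length = 10
  seg 13: (-5,-94) -> (-5,-105), length = 11
  seg 14: (-5,-105) -> (-5,-107), length = 2
  seg 15: (-5,-107) -> (-5,-117), length = 10
  seg 16: (-5,-117) -> (-8.716,-120.346), length = 5
  seg 17: (-8.716,-120.346) -> (-12.431,-123.691), length = 5
Total = 132

Answer: 132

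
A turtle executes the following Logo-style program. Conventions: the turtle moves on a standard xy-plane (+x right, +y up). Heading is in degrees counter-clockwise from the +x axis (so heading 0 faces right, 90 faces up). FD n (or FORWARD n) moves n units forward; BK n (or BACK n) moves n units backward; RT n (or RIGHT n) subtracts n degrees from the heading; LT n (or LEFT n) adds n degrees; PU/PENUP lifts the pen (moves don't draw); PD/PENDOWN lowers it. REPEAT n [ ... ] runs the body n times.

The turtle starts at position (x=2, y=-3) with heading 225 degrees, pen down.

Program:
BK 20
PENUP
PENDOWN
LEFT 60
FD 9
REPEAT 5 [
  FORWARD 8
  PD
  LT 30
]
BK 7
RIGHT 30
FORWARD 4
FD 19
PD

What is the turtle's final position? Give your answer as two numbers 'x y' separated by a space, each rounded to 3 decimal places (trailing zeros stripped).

Executing turtle program step by step:
Start: pos=(2,-3), heading=225, pen down
BK 20: (2,-3) -> (16.142,11.142) [heading=225, draw]
PU: pen up
PD: pen down
LT 60: heading 225 -> 285
FD 9: (16.142,11.142) -> (18.472,2.449) [heading=285, draw]
REPEAT 5 [
  -- iteration 1/5 --
  FD 8: (18.472,2.449) -> (20.542,-5.279) [heading=285, draw]
  PD: pen down
  LT 30: heading 285 -> 315
  -- iteration 2/5 --
  FD 8: (20.542,-5.279) -> (26.199,-10.935) [heading=315, draw]
  PD: pen down
  LT 30: heading 315 -> 345
  -- iteration 3/5 --
  FD 8: (26.199,-10.935) -> (33.926,-13.006) [heading=345, draw]
  PD: pen down
  LT 30: heading 345 -> 15
  -- iteration 4/5 --
  FD 8: (33.926,-13.006) -> (41.654,-10.935) [heading=15, draw]
  PD: pen down
  LT 30: heading 15 -> 45
  -- iteration 5/5 --
  FD 8: (41.654,-10.935) -> (47.311,-5.279) [heading=45, draw]
  PD: pen down
  LT 30: heading 45 -> 75
]
BK 7: (47.311,-5.279) -> (45.499,-12.04) [heading=75, draw]
RT 30: heading 75 -> 45
FD 4: (45.499,-12.04) -> (48.327,-9.212) [heading=45, draw]
FD 19: (48.327,-9.212) -> (61.762,4.223) [heading=45, draw]
PD: pen down
Final: pos=(61.762,4.223), heading=45, 10 segment(s) drawn

Answer: 61.762 4.223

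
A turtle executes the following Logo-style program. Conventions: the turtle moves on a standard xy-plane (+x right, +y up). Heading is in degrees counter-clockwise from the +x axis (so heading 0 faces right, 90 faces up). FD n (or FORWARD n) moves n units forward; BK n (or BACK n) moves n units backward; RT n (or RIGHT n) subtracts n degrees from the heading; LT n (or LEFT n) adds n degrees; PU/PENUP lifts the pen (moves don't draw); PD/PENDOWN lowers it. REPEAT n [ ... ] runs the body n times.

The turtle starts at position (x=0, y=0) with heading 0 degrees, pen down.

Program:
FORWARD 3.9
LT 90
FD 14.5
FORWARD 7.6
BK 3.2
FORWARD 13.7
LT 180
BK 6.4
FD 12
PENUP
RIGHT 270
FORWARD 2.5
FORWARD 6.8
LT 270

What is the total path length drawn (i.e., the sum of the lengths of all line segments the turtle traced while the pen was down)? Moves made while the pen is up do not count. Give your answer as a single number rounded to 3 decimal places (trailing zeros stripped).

Answer: 61.3

Derivation:
Executing turtle program step by step:
Start: pos=(0,0), heading=0, pen down
FD 3.9: (0,0) -> (3.9,0) [heading=0, draw]
LT 90: heading 0 -> 90
FD 14.5: (3.9,0) -> (3.9,14.5) [heading=90, draw]
FD 7.6: (3.9,14.5) -> (3.9,22.1) [heading=90, draw]
BK 3.2: (3.9,22.1) -> (3.9,18.9) [heading=90, draw]
FD 13.7: (3.9,18.9) -> (3.9,32.6) [heading=90, draw]
LT 180: heading 90 -> 270
BK 6.4: (3.9,32.6) -> (3.9,39) [heading=270, draw]
FD 12: (3.9,39) -> (3.9,27) [heading=270, draw]
PU: pen up
RT 270: heading 270 -> 0
FD 2.5: (3.9,27) -> (6.4,27) [heading=0, move]
FD 6.8: (6.4,27) -> (13.2,27) [heading=0, move]
LT 270: heading 0 -> 270
Final: pos=(13.2,27), heading=270, 7 segment(s) drawn

Segment lengths:
  seg 1: (0,0) -> (3.9,0), length = 3.9
  seg 2: (3.9,0) -> (3.9,14.5), length = 14.5
  seg 3: (3.9,14.5) -> (3.9,22.1), length = 7.6
  seg 4: (3.9,22.1) -> (3.9,18.9), length = 3.2
  seg 5: (3.9,18.9) -> (3.9,32.6), length = 13.7
  seg 6: (3.9,32.6) -> (3.9,39), length = 6.4
  seg 7: (3.9,39) -> (3.9,27), length = 12
Total = 61.3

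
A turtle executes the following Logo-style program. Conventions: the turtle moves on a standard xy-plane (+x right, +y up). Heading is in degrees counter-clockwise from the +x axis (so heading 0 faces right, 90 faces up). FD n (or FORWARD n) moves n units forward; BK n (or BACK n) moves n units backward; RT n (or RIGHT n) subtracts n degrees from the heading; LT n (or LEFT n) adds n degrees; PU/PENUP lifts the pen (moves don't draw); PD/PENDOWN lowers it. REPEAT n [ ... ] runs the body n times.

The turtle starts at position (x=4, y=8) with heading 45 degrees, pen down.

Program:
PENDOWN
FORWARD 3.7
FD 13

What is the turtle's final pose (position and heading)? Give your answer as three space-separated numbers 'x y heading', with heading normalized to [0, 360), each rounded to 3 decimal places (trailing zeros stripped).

Answer: 15.809 19.809 45

Derivation:
Executing turtle program step by step:
Start: pos=(4,8), heading=45, pen down
PD: pen down
FD 3.7: (4,8) -> (6.616,10.616) [heading=45, draw]
FD 13: (6.616,10.616) -> (15.809,19.809) [heading=45, draw]
Final: pos=(15.809,19.809), heading=45, 2 segment(s) drawn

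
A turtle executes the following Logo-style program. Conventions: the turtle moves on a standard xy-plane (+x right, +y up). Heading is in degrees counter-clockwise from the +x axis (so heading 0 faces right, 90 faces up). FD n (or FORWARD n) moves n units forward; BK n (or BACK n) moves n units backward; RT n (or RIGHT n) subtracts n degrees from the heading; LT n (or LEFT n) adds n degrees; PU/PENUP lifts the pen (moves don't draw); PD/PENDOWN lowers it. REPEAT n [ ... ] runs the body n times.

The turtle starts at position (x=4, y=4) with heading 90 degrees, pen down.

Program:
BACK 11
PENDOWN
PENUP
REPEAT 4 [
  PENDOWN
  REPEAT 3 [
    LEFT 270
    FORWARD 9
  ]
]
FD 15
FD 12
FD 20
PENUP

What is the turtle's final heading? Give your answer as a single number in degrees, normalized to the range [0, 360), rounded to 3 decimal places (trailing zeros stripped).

Answer: 90

Derivation:
Executing turtle program step by step:
Start: pos=(4,4), heading=90, pen down
BK 11: (4,4) -> (4,-7) [heading=90, draw]
PD: pen down
PU: pen up
REPEAT 4 [
  -- iteration 1/4 --
  PD: pen down
  REPEAT 3 [
    -- iteration 1/3 --
    LT 270: heading 90 -> 0
    FD 9: (4,-7) -> (13,-7) [heading=0, draw]
    -- iteration 2/3 --
    LT 270: heading 0 -> 270
    FD 9: (13,-7) -> (13,-16) [heading=270, draw]
    -- iteration 3/3 --
    LT 270: heading 270 -> 180
    FD 9: (13,-16) -> (4,-16) [heading=180, draw]
  ]
  -- iteration 2/4 --
  PD: pen down
  REPEAT 3 [
    -- iteration 1/3 --
    LT 270: heading 180 -> 90
    FD 9: (4,-16) -> (4,-7) [heading=90, draw]
    -- iteration 2/3 --
    LT 270: heading 90 -> 0
    FD 9: (4,-7) -> (13,-7) [heading=0, draw]
    -- iteration 3/3 --
    LT 270: heading 0 -> 270
    FD 9: (13,-7) -> (13,-16) [heading=270, draw]
  ]
  -- iteration 3/4 --
  PD: pen down
  REPEAT 3 [
    -- iteration 1/3 --
    LT 270: heading 270 -> 180
    FD 9: (13,-16) -> (4,-16) [heading=180, draw]
    -- iteration 2/3 --
    LT 270: heading 180 -> 90
    FD 9: (4,-16) -> (4,-7) [heading=90, draw]
    -- iteration 3/3 --
    LT 270: heading 90 -> 0
    FD 9: (4,-7) -> (13,-7) [heading=0, draw]
  ]
  -- iteration 4/4 --
  PD: pen down
  REPEAT 3 [
    -- iteration 1/3 --
    LT 270: heading 0 -> 270
    FD 9: (13,-7) -> (13,-16) [heading=270, draw]
    -- iteration 2/3 --
    LT 270: heading 270 -> 180
    FD 9: (13,-16) -> (4,-16) [heading=180, draw]
    -- iteration 3/3 --
    LT 270: heading 180 -> 90
    FD 9: (4,-16) -> (4,-7) [heading=90, draw]
  ]
]
FD 15: (4,-7) -> (4,8) [heading=90, draw]
FD 12: (4,8) -> (4,20) [heading=90, draw]
FD 20: (4,20) -> (4,40) [heading=90, draw]
PU: pen up
Final: pos=(4,40), heading=90, 16 segment(s) drawn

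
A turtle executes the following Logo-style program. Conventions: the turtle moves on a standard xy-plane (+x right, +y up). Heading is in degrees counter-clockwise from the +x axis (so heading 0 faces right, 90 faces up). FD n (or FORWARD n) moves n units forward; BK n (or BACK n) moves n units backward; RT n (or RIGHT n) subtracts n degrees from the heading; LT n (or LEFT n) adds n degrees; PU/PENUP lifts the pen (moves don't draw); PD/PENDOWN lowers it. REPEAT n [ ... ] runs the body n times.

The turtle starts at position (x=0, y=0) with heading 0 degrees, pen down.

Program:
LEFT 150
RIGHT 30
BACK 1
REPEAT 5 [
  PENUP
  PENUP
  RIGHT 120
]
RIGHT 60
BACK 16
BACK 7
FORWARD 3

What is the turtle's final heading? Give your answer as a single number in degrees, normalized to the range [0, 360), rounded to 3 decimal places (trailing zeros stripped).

Executing turtle program step by step:
Start: pos=(0,0), heading=0, pen down
LT 150: heading 0 -> 150
RT 30: heading 150 -> 120
BK 1: (0,0) -> (0.5,-0.866) [heading=120, draw]
REPEAT 5 [
  -- iteration 1/5 --
  PU: pen up
  PU: pen up
  RT 120: heading 120 -> 0
  -- iteration 2/5 --
  PU: pen up
  PU: pen up
  RT 120: heading 0 -> 240
  -- iteration 3/5 --
  PU: pen up
  PU: pen up
  RT 120: heading 240 -> 120
  -- iteration 4/5 --
  PU: pen up
  PU: pen up
  RT 120: heading 120 -> 0
  -- iteration 5/5 --
  PU: pen up
  PU: pen up
  RT 120: heading 0 -> 240
]
RT 60: heading 240 -> 180
BK 16: (0.5,-0.866) -> (16.5,-0.866) [heading=180, move]
BK 7: (16.5,-0.866) -> (23.5,-0.866) [heading=180, move]
FD 3: (23.5,-0.866) -> (20.5,-0.866) [heading=180, move]
Final: pos=(20.5,-0.866), heading=180, 1 segment(s) drawn

Answer: 180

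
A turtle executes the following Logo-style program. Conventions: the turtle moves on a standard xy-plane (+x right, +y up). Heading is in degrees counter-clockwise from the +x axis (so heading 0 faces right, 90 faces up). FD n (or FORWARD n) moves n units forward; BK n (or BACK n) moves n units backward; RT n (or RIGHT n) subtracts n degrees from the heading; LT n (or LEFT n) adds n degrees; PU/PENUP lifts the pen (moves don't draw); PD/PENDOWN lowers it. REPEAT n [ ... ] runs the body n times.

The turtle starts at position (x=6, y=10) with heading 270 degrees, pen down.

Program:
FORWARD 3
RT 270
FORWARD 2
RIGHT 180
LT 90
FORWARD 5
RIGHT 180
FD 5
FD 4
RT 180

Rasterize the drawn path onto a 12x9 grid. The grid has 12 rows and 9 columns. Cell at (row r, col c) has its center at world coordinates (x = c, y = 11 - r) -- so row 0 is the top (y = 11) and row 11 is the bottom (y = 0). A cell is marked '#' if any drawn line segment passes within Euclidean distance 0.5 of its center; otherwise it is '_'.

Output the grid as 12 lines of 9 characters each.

Answer: ________#
______#_#
______#_#
______#_#
______###
________#
________#
________#
________#
________#
_________
_________

Derivation:
Segment 0: (6,10) -> (6,7)
Segment 1: (6,7) -> (8,7)
Segment 2: (8,7) -> (8,2)
Segment 3: (8,2) -> (8,7)
Segment 4: (8,7) -> (8,11)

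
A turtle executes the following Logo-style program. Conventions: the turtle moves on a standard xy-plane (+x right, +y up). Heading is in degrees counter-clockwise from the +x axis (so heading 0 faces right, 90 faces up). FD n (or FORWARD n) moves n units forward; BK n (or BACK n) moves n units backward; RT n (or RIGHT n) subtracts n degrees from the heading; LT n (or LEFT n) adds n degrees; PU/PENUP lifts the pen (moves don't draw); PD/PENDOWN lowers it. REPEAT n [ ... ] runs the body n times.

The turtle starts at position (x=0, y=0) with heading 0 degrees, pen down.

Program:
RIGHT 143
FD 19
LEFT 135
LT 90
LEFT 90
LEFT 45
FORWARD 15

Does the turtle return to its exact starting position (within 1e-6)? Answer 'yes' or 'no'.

Executing turtle program step by step:
Start: pos=(0,0), heading=0, pen down
RT 143: heading 0 -> 217
FD 19: (0,0) -> (-15.174,-11.434) [heading=217, draw]
LT 135: heading 217 -> 352
LT 90: heading 352 -> 82
LT 90: heading 82 -> 172
LT 45: heading 172 -> 217
FD 15: (-15.174,-11.434) -> (-27.154,-20.462) [heading=217, draw]
Final: pos=(-27.154,-20.462), heading=217, 2 segment(s) drawn

Start position: (0, 0)
Final position: (-27.154, -20.462)
Distance = 34; >= 1e-6 -> NOT closed

Answer: no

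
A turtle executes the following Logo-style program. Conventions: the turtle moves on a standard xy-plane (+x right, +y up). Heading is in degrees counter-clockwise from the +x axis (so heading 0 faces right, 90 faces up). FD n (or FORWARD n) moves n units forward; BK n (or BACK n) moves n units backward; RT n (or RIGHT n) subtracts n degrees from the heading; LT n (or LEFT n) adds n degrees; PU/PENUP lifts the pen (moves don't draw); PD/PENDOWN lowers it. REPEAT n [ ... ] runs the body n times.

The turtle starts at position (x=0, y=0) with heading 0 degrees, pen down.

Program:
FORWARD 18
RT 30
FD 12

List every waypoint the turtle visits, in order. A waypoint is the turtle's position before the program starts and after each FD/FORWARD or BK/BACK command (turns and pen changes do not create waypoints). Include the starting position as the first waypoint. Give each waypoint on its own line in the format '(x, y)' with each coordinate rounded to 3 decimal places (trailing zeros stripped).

Answer: (0, 0)
(18, 0)
(28.392, -6)

Derivation:
Executing turtle program step by step:
Start: pos=(0,0), heading=0, pen down
FD 18: (0,0) -> (18,0) [heading=0, draw]
RT 30: heading 0 -> 330
FD 12: (18,0) -> (28.392,-6) [heading=330, draw]
Final: pos=(28.392,-6), heading=330, 2 segment(s) drawn
Waypoints (3 total):
(0, 0)
(18, 0)
(28.392, -6)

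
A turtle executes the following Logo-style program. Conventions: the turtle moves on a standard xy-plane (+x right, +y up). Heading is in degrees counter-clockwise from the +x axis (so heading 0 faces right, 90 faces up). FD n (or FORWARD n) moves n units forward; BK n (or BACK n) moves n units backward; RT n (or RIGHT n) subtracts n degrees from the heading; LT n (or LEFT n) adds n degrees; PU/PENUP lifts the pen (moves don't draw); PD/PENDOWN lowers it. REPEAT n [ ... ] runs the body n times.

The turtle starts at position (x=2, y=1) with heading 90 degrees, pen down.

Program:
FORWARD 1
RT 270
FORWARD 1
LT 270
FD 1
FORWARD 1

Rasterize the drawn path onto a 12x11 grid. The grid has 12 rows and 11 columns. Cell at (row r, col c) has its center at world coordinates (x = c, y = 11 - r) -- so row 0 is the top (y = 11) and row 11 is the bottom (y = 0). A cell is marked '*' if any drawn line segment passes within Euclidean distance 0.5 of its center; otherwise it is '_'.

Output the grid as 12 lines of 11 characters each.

Answer: ___________
___________
___________
___________
___________
___________
___________
_*_________
_*_________
_**________
__*________
___________

Derivation:
Segment 0: (2,1) -> (2,2)
Segment 1: (2,2) -> (1,2)
Segment 2: (1,2) -> (1,3)
Segment 3: (1,3) -> (1,4)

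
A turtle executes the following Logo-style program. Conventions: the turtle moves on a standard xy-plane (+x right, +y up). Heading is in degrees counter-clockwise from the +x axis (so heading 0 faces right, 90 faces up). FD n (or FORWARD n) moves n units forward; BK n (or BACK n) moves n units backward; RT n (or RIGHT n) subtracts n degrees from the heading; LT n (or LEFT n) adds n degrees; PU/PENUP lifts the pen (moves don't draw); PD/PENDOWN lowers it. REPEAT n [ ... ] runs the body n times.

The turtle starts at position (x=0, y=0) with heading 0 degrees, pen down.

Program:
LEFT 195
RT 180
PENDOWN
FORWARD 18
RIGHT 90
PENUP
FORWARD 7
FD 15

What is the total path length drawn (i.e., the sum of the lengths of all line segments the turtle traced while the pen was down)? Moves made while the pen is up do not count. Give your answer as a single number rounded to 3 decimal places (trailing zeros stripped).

Answer: 18

Derivation:
Executing turtle program step by step:
Start: pos=(0,0), heading=0, pen down
LT 195: heading 0 -> 195
RT 180: heading 195 -> 15
PD: pen down
FD 18: (0,0) -> (17.387,4.659) [heading=15, draw]
RT 90: heading 15 -> 285
PU: pen up
FD 7: (17.387,4.659) -> (19.198,-2.103) [heading=285, move]
FD 15: (19.198,-2.103) -> (23.081,-16.592) [heading=285, move]
Final: pos=(23.081,-16.592), heading=285, 1 segment(s) drawn

Segment lengths:
  seg 1: (0,0) -> (17.387,4.659), length = 18
Total = 18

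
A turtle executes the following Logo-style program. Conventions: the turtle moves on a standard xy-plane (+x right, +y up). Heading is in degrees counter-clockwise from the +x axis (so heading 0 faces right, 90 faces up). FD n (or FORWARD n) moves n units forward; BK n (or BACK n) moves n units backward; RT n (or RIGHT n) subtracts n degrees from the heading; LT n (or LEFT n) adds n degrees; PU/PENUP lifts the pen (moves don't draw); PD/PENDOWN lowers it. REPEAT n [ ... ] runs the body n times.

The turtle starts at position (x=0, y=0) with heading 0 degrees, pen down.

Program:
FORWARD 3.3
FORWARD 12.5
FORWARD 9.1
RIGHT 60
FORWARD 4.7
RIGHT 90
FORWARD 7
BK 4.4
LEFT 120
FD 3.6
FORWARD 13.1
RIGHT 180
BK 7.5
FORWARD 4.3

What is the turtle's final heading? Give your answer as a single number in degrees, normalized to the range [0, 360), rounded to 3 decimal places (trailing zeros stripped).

Answer: 150

Derivation:
Executing turtle program step by step:
Start: pos=(0,0), heading=0, pen down
FD 3.3: (0,0) -> (3.3,0) [heading=0, draw]
FD 12.5: (3.3,0) -> (15.8,0) [heading=0, draw]
FD 9.1: (15.8,0) -> (24.9,0) [heading=0, draw]
RT 60: heading 0 -> 300
FD 4.7: (24.9,0) -> (27.25,-4.07) [heading=300, draw]
RT 90: heading 300 -> 210
FD 7: (27.25,-4.07) -> (21.188,-7.57) [heading=210, draw]
BK 4.4: (21.188,-7.57) -> (24.998,-5.37) [heading=210, draw]
LT 120: heading 210 -> 330
FD 3.6: (24.998,-5.37) -> (28.116,-7.17) [heading=330, draw]
FD 13.1: (28.116,-7.17) -> (39.461,-13.72) [heading=330, draw]
RT 180: heading 330 -> 150
BK 7.5: (39.461,-13.72) -> (45.956,-17.47) [heading=150, draw]
FD 4.3: (45.956,-17.47) -> (42.232,-15.32) [heading=150, draw]
Final: pos=(42.232,-15.32), heading=150, 10 segment(s) drawn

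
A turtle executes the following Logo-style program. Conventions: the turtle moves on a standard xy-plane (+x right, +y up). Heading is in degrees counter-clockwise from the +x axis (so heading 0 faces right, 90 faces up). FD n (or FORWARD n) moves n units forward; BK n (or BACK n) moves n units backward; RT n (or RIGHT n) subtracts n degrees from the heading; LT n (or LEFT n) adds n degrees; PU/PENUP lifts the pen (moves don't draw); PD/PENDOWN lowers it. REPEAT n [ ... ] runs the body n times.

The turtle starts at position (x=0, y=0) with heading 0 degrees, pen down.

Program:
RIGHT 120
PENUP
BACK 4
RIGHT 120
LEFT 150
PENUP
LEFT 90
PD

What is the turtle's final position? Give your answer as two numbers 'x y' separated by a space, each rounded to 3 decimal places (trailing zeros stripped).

Executing turtle program step by step:
Start: pos=(0,0), heading=0, pen down
RT 120: heading 0 -> 240
PU: pen up
BK 4: (0,0) -> (2,3.464) [heading=240, move]
RT 120: heading 240 -> 120
LT 150: heading 120 -> 270
PU: pen up
LT 90: heading 270 -> 0
PD: pen down
Final: pos=(2,3.464), heading=0, 0 segment(s) drawn

Answer: 2 3.464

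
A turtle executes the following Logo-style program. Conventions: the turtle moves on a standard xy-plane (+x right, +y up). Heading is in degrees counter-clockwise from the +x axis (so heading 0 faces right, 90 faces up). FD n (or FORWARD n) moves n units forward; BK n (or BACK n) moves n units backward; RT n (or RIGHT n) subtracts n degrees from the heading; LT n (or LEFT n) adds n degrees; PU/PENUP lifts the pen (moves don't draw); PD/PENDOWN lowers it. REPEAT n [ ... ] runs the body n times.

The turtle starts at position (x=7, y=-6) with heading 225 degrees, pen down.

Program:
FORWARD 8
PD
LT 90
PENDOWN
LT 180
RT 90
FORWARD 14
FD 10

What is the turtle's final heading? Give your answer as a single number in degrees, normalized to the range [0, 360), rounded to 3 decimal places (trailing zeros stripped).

Answer: 45

Derivation:
Executing turtle program step by step:
Start: pos=(7,-6), heading=225, pen down
FD 8: (7,-6) -> (1.343,-11.657) [heading=225, draw]
PD: pen down
LT 90: heading 225 -> 315
PD: pen down
LT 180: heading 315 -> 135
RT 90: heading 135 -> 45
FD 14: (1.343,-11.657) -> (11.243,-1.757) [heading=45, draw]
FD 10: (11.243,-1.757) -> (18.314,5.314) [heading=45, draw]
Final: pos=(18.314,5.314), heading=45, 3 segment(s) drawn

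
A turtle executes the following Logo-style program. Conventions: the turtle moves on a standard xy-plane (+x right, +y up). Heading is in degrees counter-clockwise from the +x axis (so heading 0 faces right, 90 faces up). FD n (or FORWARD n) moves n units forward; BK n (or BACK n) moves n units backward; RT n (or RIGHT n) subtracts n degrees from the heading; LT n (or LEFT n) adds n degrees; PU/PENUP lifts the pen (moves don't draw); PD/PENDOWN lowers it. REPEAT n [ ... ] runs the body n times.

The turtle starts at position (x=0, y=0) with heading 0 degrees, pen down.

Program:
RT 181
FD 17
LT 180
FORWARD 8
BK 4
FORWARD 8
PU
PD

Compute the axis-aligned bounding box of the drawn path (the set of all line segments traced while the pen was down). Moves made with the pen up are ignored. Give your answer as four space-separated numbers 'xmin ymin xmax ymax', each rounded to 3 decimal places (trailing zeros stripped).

Executing turtle program step by step:
Start: pos=(0,0), heading=0, pen down
RT 181: heading 0 -> 179
FD 17: (0,0) -> (-16.997,0.297) [heading=179, draw]
LT 180: heading 179 -> 359
FD 8: (-16.997,0.297) -> (-8.999,0.157) [heading=359, draw]
BK 4: (-8.999,0.157) -> (-12.998,0.227) [heading=359, draw]
FD 8: (-12.998,0.227) -> (-4.999,0.087) [heading=359, draw]
PU: pen up
PD: pen down
Final: pos=(-4.999,0.087), heading=359, 4 segment(s) drawn

Segment endpoints: x in {-16.997, -12.998, -8.999, -4.999, 0}, y in {0, 0.087, 0.157, 0.227, 0.297}
xmin=-16.997, ymin=0, xmax=0, ymax=0.297

Answer: -16.997 0 0 0.297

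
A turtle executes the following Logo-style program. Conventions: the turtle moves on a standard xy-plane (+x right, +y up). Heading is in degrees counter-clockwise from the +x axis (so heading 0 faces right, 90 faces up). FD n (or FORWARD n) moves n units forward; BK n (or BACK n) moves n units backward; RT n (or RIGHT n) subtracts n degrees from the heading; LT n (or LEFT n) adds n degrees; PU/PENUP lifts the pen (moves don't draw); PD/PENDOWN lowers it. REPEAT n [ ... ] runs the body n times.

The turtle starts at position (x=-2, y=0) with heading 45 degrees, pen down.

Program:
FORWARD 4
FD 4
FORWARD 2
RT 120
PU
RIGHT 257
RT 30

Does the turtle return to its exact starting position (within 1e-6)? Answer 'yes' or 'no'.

Answer: no

Derivation:
Executing turtle program step by step:
Start: pos=(-2,0), heading=45, pen down
FD 4: (-2,0) -> (0.828,2.828) [heading=45, draw]
FD 4: (0.828,2.828) -> (3.657,5.657) [heading=45, draw]
FD 2: (3.657,5.657) -> (5.071,7.071) [heading=45, draw]
RT 120: heading 45 -> 285
PU: pen up
RT 257: heading 285 -> 28
RT 30: heading 28 -> 358
Final: pos=(5.071,7.071), heading=358, 3 segment(s) drawn

Start position: (-2, 0)
Final position: (5.071, 7.071)
Distance = 10; >= 1e-6 -> NOT closed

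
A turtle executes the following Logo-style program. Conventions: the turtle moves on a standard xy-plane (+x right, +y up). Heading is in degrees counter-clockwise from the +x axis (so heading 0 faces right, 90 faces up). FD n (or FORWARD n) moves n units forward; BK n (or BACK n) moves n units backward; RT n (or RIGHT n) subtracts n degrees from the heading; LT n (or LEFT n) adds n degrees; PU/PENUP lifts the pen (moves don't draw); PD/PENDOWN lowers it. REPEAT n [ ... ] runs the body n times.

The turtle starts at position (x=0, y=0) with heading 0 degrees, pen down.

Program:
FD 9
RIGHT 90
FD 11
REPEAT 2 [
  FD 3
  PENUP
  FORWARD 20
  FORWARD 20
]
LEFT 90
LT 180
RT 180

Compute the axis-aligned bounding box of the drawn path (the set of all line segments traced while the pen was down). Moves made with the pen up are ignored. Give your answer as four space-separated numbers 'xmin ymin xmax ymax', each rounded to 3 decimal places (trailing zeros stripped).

Answer: 0 -14 9 0

Derivation:
Executing turtle program step by step:
Start: pos=(0,0), heading=0, pen down
FD 9: (0,0) -> (9,0) [heading=0, draw]
RT 90: heading 0 -> 270
FD 11: (9,0) -> (9,-11) [heading=270, draw]
REPEAT 2 [
  -- iteration 1/2 --
  FD 3: (9,-11) -> (9,-14) [heading=270, draw]
  PU: pen up
  FD 20: (9,-14) -> (9,-34) [heading=270, move]
  FD 20: (9,-34) -> (9,-54) [heading=270, move]
  -- iteration 2/2 --
  FD 3: (9,-54) -> (9,-57) [heading=270, move]
  PU: pen up
  FD 20: (9,-57) -> (9,-77) [heading=270, move]
  FD 20: (9,-77) -> (9,-97) [heading=270, move]
]
LT 90: heading 270 -> 0
LT 180: heading 0 -> 180
RT 180: heading 180 -> 0
Final: pos=(9,-97), heading=0, 3 segment(s) drawn

Segment endpoints: x in {0, 9}, y in {-14, -11, 0}
xmin=0, ymin=-14, xmax=9, ymax=0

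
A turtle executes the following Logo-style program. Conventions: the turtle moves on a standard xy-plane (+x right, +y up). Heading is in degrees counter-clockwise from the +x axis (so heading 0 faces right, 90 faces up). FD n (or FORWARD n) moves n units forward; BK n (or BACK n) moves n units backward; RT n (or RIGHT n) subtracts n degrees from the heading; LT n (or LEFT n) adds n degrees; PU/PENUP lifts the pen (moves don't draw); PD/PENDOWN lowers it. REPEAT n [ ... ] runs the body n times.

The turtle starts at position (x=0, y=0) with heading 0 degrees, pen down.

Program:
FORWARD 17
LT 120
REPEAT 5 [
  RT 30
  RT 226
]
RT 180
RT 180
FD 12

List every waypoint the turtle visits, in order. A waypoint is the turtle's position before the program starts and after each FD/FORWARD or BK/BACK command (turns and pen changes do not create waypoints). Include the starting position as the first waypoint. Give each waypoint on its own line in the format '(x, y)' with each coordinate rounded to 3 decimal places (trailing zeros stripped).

Executing turtle program step by step:
Start: pos=(0,0), heading=0, pen down
FD 17: (0,0) -> (17,0) [heading=0, draw]
LT 120: heading 0 -> 120
REPEAT 5 [
  -- iteration 1/5 --
  RT 30: heading 120 -> 90
  RT 226: heading 90 -> 224
  -- iteration 2/5 --
  RT 30: heading 224 -> 194
  RT 226: heading 194 -> 328
  -- iteration 3/5 --
  RT 30: heading 328 -> 298
  RT 226: heading 298 -> 72
  -- iteration 4/5 --
  RT 30: heading 72 -> 42
  RT 226: heading 42 -> 176
  -- iteration 5/5 --
  RT 30: heading 176 -> 146
  RT 226: heading 146 -> 280
]
RT 180: heading 280 -> 100
RT 180: heading 100 -> 280
FD 12: (17,0) -> (19.084,-11.818) [heading=280, draw]
Final: pos=(19.084,-11.818), heading=280, 2 segment(s) drawn
Waypoints (3 total):
(0, 0)
(17, 0)
(19.084, -11.818)

Answer: (0, 0)
(17, 0)
(19.084, -11.818)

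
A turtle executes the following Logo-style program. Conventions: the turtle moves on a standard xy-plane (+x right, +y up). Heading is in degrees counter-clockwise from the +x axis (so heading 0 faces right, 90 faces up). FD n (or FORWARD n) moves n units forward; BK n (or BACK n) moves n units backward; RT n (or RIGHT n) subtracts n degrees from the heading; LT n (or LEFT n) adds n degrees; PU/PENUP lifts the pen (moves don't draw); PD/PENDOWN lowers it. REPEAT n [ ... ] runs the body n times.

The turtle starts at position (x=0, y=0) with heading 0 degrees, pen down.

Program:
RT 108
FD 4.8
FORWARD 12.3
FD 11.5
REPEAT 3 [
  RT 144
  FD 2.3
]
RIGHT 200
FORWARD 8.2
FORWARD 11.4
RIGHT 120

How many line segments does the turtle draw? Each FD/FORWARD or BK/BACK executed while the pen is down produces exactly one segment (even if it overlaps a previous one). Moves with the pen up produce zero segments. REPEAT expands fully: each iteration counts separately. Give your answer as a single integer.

Answer: 8

Derivation:
Executing turtle program step by step:
Start: pos=(0,0), heading=0, pen down
RT 108: heading 0 -> 252
FD 4.8: (0,0) -> (-1.483,-4.565) [heading=252, draw]
FD 12.3: (-1.483,-4.565) -> (-5.284,-16.263) [heading=252, draw]
FD 11.5: (-5.284,-16.263) -> (-8.838,-27.2) [heading=252, draw]
REPEAT 3 [
  -- iteration 1/3 --
  RT 144: heading 252 -> 108
  FD 2.3: (-8.838,-27.2) -> (-9.549,-25.013) [heading=108, draw]
  -- iteration 2/3 --
  RT 144: heading 108 -> 324
  FD 2.3: (-9.549,-25.013) -> (-7.688,-26.365) [heading=324, draw]
  -- iteration 3/3 --
  RT 144: heading 324 -> 180
  FD 2.3: (-7.688,-26.365) -> (-9.988,-26.365) [heading=180, draw]
]
RT 200: heading 180 -> 340
FD 8.2: (-9.988,-26.365) -> (-2.282,-29.169) [heading=340, draw]
FD 11.4: (-2.282,-29.169) -> (8.43,-33.068) [heading=340, draw]
RT 120: heading 340 -> 220
Final: pos=(8.43,-33.068), heading=220, 8 segment(s) drawn
Segments drawn: 8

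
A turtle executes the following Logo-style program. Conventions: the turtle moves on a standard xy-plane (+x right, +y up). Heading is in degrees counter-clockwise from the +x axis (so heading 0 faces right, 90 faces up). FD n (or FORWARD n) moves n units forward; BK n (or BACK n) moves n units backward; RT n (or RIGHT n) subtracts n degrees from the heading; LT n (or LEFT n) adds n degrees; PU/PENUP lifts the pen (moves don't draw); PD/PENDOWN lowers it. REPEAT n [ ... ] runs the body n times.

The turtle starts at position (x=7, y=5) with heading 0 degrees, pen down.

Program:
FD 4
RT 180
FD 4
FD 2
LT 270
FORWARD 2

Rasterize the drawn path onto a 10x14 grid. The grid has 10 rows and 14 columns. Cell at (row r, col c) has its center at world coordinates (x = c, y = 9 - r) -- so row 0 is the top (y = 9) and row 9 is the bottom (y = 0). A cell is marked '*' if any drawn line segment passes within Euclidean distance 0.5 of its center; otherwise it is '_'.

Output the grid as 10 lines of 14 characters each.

Segment 0: (7,5) -> (11,5)
Segment 1: (11,5) -> (7,5)
Segment 2: (7,5) -> (5,5)
Segment 3: (5,5) -> (5,7)

Answer: ______________
______________
_____*________
_____*________
_____*******__
______________
______________
______________
______________
______________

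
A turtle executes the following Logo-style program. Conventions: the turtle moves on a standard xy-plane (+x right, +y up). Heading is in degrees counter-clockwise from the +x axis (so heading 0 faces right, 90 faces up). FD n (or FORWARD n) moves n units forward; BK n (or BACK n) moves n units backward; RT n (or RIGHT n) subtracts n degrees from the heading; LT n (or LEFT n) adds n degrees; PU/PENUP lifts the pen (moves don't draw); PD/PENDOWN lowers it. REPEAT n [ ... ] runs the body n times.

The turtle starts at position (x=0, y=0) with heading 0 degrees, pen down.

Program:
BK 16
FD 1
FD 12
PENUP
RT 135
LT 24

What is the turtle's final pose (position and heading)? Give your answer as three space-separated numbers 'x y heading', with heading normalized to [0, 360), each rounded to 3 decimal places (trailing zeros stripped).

Answer: -3 0 249

Derivation:
Executing turtle program step by step:
Start: pos=(0,0), heading=0, pen down
BK 16: (0,0) -> (-16,0) [heading=0, draw]
FD 1: (-16,0) -> (-15,0) [heading=0, draw]
FD 12: (-15,0) -> (-3,0) [heading=0, draw]
PU: pen up
RT 135: heading 0 -> 225
LT 24: heading 225 -> 249
Final: pos=(-3,0), heading=249, 3 segment(s) drawn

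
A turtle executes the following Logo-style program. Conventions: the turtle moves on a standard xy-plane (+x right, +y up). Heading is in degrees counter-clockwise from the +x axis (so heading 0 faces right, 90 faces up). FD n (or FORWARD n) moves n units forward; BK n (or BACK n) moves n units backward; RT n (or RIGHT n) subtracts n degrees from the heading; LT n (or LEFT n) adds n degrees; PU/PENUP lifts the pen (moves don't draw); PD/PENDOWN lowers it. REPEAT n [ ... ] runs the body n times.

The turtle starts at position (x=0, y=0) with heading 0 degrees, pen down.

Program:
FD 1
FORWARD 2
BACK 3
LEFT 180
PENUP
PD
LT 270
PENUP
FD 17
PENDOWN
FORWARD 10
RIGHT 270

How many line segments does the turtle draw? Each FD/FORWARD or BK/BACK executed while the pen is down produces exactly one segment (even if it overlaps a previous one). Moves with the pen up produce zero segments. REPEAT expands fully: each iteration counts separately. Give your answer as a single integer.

Answer: 4

Derivation:
Executing turtle program step by step:
Start: pos=(0,0), heading=0, pen down
FD 1: (0,0) -> (1,0) [heading=0, draw]
FD 2: (1,0) -> (3,0) [heading=0, draw]
BK 3: (3,0) -> (0,0) [heading=0, draw]
LT 180: heading 0 -> 180
PU: pen up
PD: pen down
LT 270: heading 180 -> 90
PU: pen up
FD 17: (0,0) -> (0,17) [heading=90, move]
PD: pen down
FD 10: (0,17) -> (0,27) [heading=90, draw]
RT 270: heading 90 -> 180
Final: pos=(0,27), heading=180, 4 segment(s) drawn
Segments drawn: 4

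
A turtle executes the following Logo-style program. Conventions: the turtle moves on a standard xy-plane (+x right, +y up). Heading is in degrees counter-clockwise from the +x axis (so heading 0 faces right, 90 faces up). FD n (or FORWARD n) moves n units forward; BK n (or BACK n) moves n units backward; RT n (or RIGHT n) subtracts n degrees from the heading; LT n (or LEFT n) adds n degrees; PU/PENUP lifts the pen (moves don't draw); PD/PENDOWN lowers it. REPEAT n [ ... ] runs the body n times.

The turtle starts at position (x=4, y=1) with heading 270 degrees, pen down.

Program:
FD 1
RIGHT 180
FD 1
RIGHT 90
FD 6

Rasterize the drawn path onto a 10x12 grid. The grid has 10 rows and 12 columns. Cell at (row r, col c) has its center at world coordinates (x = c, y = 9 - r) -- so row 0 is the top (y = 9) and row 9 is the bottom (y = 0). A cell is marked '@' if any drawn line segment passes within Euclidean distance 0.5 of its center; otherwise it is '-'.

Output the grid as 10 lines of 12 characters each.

Answer: ------------
------------
------------
------------
------------
------------
------------
------------
----@@@@@@@-
----@-------

Derivation:
Segment 0: (4,1) -> (4,0)
Segment 1: (4,0) -> (4,1)
Segment 2: (4,1) -> (10,1)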